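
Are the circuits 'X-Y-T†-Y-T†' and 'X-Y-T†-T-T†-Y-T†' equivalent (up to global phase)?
Yes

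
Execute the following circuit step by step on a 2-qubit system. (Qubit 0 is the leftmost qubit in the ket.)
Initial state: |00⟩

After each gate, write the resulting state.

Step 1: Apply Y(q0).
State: i|10⟩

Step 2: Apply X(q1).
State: i|11⟩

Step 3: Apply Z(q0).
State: -i|11⟩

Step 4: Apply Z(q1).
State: i|11⟩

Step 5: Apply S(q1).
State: -|11⟩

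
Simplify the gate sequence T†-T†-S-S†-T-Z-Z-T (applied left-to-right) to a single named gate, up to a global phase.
I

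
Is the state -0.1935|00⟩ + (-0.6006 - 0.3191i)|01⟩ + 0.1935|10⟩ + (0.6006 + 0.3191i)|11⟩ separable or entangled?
Separable

Writing the state as a|00⟩ + b|01⟩ + c|10⟩ + d|11⟩, it is a product state iff ad − bc = 0.
Here (a, b, c, d) = (-0.1935, (-0.6006 - 0.3191i), 0.1935, (0.6006 + 0.3191i)): ad − bc = (-0.1935)(0.6006 + 0.3191i) − (-0.6006 - 0.3191i)(0.1935) = 0, so the state is separable.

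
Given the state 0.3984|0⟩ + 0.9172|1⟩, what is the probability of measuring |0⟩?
0.1587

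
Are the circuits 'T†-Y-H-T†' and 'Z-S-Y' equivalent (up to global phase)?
No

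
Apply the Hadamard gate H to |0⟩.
1/√2|0⟩ + 1/√2|1⟩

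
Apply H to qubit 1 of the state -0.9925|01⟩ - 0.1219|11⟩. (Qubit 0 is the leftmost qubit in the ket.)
-0.7018|00⟩ + 0.7018|01⟩ - 0.0862|10⟩ + 0.0862|11⟩

H on qubit 1 mixes each pair of kets that differ only in qubit 1: amplitudes (a, b) of (|…0…⟩, |…1…⟩) become ((a + b)/√2, (a − b)/√2). Kets absent from the input have amplitude 0.
(|00⟩, |01⟩): (a, b) = (0, -0.9925) → (-0.7018, 0.7018)
(|10⟩, |11⟩): (a, b) = (0, -0.1219) → (-0.0862, 0.0862)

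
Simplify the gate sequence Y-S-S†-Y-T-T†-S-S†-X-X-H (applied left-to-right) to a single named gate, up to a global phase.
H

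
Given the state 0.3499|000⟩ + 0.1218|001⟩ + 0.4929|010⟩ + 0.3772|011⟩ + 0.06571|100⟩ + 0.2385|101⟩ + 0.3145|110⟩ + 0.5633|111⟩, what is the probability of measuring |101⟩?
0.05688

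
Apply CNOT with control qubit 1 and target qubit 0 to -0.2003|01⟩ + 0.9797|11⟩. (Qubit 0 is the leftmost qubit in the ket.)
0.9797|01⟩ - 0.2003|11⟩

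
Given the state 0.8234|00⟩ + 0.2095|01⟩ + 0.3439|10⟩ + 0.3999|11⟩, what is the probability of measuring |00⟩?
0.678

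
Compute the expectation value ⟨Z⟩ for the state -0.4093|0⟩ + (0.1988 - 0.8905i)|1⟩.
-0.665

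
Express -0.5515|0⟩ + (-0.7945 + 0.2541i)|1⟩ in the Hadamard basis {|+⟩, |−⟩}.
(-0.9518 + 0.1797i)|+⟩ + (0.1718 - 0.1797i)|−⟩

With |ψ⟩ = α|0⟩ + β|1⟩, the Hadamard-basis coefficients are ⟨+|ψ⟩ = (α + β)/√2 and ⟨−|ψ⟩ = (α − β)/√2.
Here α = -0.5515, β = (-0.7945 + 0.2541i): (α + β)/√2 = (-0.9518 + 0.1797i), (α − β)/√2 = (0.1718 - 0.1797i).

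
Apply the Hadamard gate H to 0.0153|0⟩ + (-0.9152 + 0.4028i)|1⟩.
(-0.6363 + 0.2848i)|0⟩ + (0.658 - 0.2848i)|1⟩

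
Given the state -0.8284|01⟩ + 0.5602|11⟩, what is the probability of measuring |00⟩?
0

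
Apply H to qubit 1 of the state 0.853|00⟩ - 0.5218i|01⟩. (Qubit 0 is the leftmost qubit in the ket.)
(0.6032 - 0.369i)|00⟩ + (0.6032 + 0.369i)|01⟩

H on qubit 1 mixes each pair of kets that differ only in qubit 1: amplitudes (a, b) of (|…0…⟩, |…1…⟩) become ((a + b)/√2, (a − b)/√2). Kets absent from the input have amplitude 0.
(|00⟩, |01⟩): (a, b) = (0.853, -0.5218i) → ((0.6032 - 0.369i), (0.6032 + 0.369i))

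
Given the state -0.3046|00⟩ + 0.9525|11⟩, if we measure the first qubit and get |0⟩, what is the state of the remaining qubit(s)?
-|0⟩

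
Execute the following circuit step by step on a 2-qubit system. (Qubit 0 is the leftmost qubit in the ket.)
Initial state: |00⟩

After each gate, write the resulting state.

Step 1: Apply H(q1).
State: 1/√2|00⟩ + 1/√2|01⟩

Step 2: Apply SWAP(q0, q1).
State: 1/√2|00⟩ + 1/√2|10⟩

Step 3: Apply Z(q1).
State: 1/√2|00⟩ + 1/√2|10⟩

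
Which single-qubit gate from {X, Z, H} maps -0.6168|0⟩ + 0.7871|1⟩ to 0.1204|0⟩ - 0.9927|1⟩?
H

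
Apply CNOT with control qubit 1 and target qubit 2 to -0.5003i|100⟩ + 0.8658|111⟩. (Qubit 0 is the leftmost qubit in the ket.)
-0.5003i|100⟩ + 0.8658|110⟩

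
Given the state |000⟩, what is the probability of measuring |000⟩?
1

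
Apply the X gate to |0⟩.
|1⟩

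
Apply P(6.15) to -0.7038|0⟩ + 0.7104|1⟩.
-0.7038|0⟩ + (0.7041 - 0.09434i)|1⟩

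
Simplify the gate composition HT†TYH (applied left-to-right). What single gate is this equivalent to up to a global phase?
Y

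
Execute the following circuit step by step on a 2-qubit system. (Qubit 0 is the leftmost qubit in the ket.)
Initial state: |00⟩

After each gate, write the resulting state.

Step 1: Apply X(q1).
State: |01⟩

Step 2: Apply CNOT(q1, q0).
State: |11⟩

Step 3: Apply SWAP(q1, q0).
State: |11⟩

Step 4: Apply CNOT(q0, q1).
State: |10⟩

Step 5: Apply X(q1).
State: |11⟩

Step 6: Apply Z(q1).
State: -|11⟩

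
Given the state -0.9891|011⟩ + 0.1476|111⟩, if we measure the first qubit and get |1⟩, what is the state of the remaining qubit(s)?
|11⟩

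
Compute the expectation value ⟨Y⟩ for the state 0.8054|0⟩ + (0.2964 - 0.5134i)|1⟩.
-0.827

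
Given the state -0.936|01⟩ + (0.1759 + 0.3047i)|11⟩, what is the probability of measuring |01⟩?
0.8761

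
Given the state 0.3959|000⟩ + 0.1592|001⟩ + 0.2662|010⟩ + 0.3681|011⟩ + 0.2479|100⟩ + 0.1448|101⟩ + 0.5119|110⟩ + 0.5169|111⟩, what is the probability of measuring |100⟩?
0.06145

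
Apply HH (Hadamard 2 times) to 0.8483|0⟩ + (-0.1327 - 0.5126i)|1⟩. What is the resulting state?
0.8483|0⟩ + (-0.1327 - 0.5126i)|1⟩

H² = I, so an even number of Hadamards cancels: H^2 = I and the state is unchanged.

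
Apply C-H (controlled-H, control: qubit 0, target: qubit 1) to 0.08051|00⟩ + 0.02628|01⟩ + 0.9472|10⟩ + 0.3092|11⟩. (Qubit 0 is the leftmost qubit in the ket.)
0.08051|00⟩ + 0.02628|01⟩ + 0.8884|10⟩ + 0.4511|11⟩

C-H leaves the control-|0⟩ kets |00⟩, |01⟩ unchanged and applies H to qubit 1 on the control-|1⟩ pair (|10⟩, |11⟩).
H = [[1/√2, 1/√2], [1/√2, -1/√2]].
With a = amp(|10⟩) = 0.9472 and b = amp(|11⟩) = 0.3092:
new amp(|10⟩) = (1/√2)·a + (1/√2)·b = 0.8884
new amp(|11⟩) = (1/√2)·a + (-1/√2)·b = 0.4511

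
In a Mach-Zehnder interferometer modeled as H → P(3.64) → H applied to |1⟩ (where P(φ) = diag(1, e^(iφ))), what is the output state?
(0.9392 + 0.239i)|0⟩ + (0.06083 - 0.239i)|1⟩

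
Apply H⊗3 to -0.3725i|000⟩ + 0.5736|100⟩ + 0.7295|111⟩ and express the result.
(0.4607 - 0.1317i)|000⟩ + (-0.05512 - 0.1317i)|001⟩ + (-0.05512 - 0.1317i)|010⟩ + (0.4607 - 0.1317i)|011⟩ + (-0.4607 - 0.1317i)|100⟩ + (0.05512 - 0.1317i)|101⟩ + (0.05512 - 0.1317i)|110⟩ + (-0.4607 - 0.1317i)|111⟩

H⊗3 gives amp(|y⟩) = (1/2√2) Σ_x (−1)^(x·y) amp(|x⟩), where x·y is the number of positions in which both x and y have a 1.
|000⟩: (-0.3725i + 0.5736 + 0.7295)/(2√2) = (0.4607 - 0.1317i)
|001⟩: (-0.3725i + 0.5736 - 0.7295)/(2√2) = (-0.05512 - 0.1317i)
|010⟩: (-0.3725i + 0.5736 - 0.7295)/(2√2) = (-0.05512 - 0.1317i)
|011⟩: (-0.3725i + 0.5736 + 0.7295)/(2√2) = (0.4607 - 0.1317i)
|100⟩: (-0.3725i - 0.5736 - 0.7295)/(2√2) = (-0.4607 - 0.1317i)
|101⟩: (-0.3725i - 0.5736 + 0.7295)/(2√2) = (0.05512 - 0.1317i)
|110⟩: (-0.3725i - 0.5736 + 0.7295)/(2√2) = (0.05512 - 0.1317i)
|111⟩: (-0.3725i - 0.5736 - 0.7295)/(2√2) = (-0.4607 - 0.1317i)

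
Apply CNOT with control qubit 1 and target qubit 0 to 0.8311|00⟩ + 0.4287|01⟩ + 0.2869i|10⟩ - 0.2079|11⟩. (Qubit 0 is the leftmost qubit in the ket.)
0.8311|00⟩ - 0.2079|01⟩ + 0.2869i|10⟩ + 0.4287|11⟩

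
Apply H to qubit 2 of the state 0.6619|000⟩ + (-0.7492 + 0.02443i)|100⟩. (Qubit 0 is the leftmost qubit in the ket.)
0.468|000⟩ + 0.468|001⟩ + (-0.5298 + 0.01727i)|100⟩ + (-0.5298 + 0.01727i)|101⟩

H on qubit 2 mixes each pair of kets that differ only in qubit 2: amplitudes (a, b) of (|…0…⟩, |…1…⟩) become ((a + b)/√2, (a − b)/√2). Kets absent from the input have amplitude 0.
(|000⟩, |001⟩): (a, b) = (0.6619, 0) → (0.468, 0.468)
(|100⟩, |101⟩): (a, b) = ((-0.7492 + 0.02443i), 0) → ((-0.5298 + 0.01727i), (-0.5298 + 0.01727i))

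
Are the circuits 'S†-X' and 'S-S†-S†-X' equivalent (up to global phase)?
Yes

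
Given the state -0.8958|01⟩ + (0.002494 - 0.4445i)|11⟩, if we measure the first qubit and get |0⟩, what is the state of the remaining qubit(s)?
-|1⟩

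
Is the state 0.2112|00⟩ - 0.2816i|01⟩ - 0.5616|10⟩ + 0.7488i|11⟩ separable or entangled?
Separable

Writing the state as a|00⟩ + b|01⟩ + c|10⟩ + d|11⟩, it is a product state iff ad − bc = 0.
Here (a, b, c, d) = (0.2112, -0.2816i, -0.5616, 0.7488i): ad − bc = (0.2112)(0.7488i) − (-0.2816i)(-0.5616) = 0, so the state is separable.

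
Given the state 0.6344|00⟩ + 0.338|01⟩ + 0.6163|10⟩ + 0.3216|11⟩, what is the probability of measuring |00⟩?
0.4025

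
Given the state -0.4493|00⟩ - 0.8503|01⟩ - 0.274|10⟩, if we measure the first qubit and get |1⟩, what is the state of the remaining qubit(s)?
-|0⟩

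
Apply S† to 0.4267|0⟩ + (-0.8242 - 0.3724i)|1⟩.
0.4267|0⟩ + (-0.3724 + 0.8242i)|1⟩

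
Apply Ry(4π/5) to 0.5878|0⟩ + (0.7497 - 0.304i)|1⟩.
(-0.5314 + 0.2891i)|0⟩ + (0.7907 - 0.09394i)|1⟩

Ry(4π/5) = [[cos(θ/2), −sin(θ/2)], [sin(θ/2), cos(θ/2)]]; θ = 4π/5, cos(θ/2) ≈ 0.309017, sin(θ/2) ≈ 0.951057.
With a = amp(|0⟩) = 0.5878 and b = amp(|1⟩) = (0.7497 - 0.304i):
new amp(|0⟩) = (0.309017)·a + (-0.951057)·b = (-0.5314 + 0.2891i)
new amp(|1⟩) = (0.951057)·a + (0.309017)·b = (0.7907 - 0.09394i)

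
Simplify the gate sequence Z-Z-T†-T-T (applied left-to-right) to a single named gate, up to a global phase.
T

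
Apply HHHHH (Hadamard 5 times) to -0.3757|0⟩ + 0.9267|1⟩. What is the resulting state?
0.3896|0⟩ - 0.9209|1⟩

H² = I, so H^5 = H: a single Hadamard. With (a, b) = (-0.3757, 0.9267), H gives ((a + b)/√2, (a − b)/√2) = (0.3896, -0.9209).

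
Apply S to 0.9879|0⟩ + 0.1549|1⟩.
0.9879|0⟩ + 0.1549i|1⟩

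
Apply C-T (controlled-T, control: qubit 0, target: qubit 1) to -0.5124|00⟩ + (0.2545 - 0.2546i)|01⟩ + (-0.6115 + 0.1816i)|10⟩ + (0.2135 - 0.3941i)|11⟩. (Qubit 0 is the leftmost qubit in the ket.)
-0.5124|00⟩ + (0.2545 - 0.2546i)|01⟩ + (-0.6115 + 0.1816i)|10⟩ + (0.4296 - 0.1277i)|11⟩

C-T leaves the control-|0⟩ kets |00⟩, |01⟩ unchanged and applies T to qubit 1 on the control-|1⟩ pair (|10⟩, |11⟩).
T = [[1, 0], [0, (1/√2 + (1/√2)i)]].
With a = amp(|10⟩) = (-0.6115 + 0.1816i) and b = amp(|11⟩) = (0.2135 - 0.3941i):
new amp(|10⟩) = (1)·a = (-0.6115 + 0.1816i)
new amp(|11⟩) = (1/√2 + (1/√2)i)·b = (0.4296 - 0.1277i)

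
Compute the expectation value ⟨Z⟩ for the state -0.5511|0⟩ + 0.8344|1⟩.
-0.3925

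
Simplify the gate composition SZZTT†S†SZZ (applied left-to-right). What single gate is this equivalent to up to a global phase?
S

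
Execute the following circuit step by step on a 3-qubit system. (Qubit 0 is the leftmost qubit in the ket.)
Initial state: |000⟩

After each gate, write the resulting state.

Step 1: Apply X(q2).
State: |001⟩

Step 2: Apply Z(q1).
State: |001⟩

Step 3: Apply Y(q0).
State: i|101⟩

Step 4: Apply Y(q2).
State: |100⟩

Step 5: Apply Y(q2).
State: i|101⟩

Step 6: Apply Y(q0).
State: |001⟩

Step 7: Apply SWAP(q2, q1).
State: |010⟩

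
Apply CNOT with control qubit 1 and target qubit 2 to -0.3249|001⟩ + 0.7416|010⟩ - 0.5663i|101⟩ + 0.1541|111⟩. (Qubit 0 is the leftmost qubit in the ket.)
-0.3249|001⟩ + 0.7416|011⟩ - 0.5663i|101⟩ + 0.1541|110⟩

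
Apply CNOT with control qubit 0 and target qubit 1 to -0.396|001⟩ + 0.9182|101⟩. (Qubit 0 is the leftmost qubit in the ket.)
-0.396|001⟩ + 0.9182|111⟩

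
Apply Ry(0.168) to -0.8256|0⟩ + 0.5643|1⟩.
-0.87|0⟩ + 0.493|1⟩

Ry(0.168) = [[cos(θ/2), −sin(θ/2)], [sin(θ/2), cos(θ/2)]]; θ = 0.168, cos(θ/2) ≈ 0.996474, sin(θ/2) ≈ 0.0839013.
With a = amp(|0⟩) = -0.8256 and b = amp(|1⟩) = 0.5643:
new amp(|0⟩) = (0.996474)·a + (-0.0839013)·b = -0.87
new amp(|1⟩) = (0.0839013)·a + (0.996474)·b = 0.493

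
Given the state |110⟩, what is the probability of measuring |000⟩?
0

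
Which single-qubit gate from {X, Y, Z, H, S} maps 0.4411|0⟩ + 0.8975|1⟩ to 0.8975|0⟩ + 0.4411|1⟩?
X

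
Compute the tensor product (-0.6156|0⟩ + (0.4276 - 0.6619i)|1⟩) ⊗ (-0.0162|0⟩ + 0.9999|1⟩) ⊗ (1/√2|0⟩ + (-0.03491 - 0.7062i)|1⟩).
0.007052|000⟩ + (-0.0003481 - 0.007043i)|001⟩ - 0.4353|010⟩ + (0.02149 + 0.4347i)|011⟩ + (-0.004898 + 0.007582i)|100⟩ + (0.007814 + 0.004518i)|101⟩ + (0.3023 - 0.468i)|110⟩ + (-0.4823 - 0.2788i)|111⟩

amp(|b₁b₂…⟩) = product of the factor amplitudes for bits b₁, b₂, …; only kets whose every factor amplitude is nonzero survive.
|000⟩: (-0.6156)(-0.0162)(1/√2) = 0.007052
|001⟩: (-0.6156)(-0.0162)(-0.03491 - 0.7062i) = (-0.0003481 - 0.007043i)
|010⟩: (-0.6156)(0.9999)(1/√2) = -0.4353
|011⟩: (-0.6156)(0.9999)(-0.03491 - 0.7062i) = (0.02149 + 0.4347i)
|100⟩: (0.4276 - 0.6619i)(-0.0162)(1/√2) = (-0.004898 + 0.007582i)
|101⟩: (0.4276 - 0.6619i)(-0.0162)(-0.03491 - 0.7062i) = (0.007814 + 0.004518i)
|110⟩: (0.4276 - 0.6619i)(0.9999)(1/√2) = (0.3023 - 0.468i)
|111⟩: (0.4276 - 0.6619i)(0.9999)(-0.03491 - 0.7062i) = (-0.4823 - 0.2788i)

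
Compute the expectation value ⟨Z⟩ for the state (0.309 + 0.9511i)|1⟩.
-1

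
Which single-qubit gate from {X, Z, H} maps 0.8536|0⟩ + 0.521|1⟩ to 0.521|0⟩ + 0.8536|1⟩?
X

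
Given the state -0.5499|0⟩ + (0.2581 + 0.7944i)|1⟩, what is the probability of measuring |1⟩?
0.6977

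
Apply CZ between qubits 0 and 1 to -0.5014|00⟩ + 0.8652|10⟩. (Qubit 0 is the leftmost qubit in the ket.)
-0.5014|00⟩ + 0.8652|10⟩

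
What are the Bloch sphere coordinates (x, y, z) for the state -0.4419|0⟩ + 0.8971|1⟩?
(-0.7929, 0, -0.6095)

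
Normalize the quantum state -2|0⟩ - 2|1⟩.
-1/√2|0⟩ - 1/√2|1⟩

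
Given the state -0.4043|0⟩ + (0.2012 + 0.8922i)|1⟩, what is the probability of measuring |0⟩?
0.1635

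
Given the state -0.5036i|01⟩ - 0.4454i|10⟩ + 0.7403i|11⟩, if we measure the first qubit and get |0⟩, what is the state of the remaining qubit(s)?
-i|1⟩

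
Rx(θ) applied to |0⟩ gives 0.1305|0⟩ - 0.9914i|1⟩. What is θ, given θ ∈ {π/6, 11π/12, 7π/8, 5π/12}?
11π/12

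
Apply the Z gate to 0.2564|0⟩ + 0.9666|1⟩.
0.2564|0⟩ - 0.9666|1⟩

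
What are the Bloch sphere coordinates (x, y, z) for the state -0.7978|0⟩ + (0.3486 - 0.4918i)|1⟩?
(-0.5562, 0.7847, 0.2731)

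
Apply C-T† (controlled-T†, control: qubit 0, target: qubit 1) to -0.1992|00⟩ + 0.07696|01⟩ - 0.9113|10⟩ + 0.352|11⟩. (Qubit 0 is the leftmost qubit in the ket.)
-0.1992|00⟩ + 0.07696|01⟩ - 0.9113|10⟩ + (0.2489 - 0.2489i)|11⟩

C-T† leaves the control-|0⟩ kets |00⟩, |01⟩ unchanged and applies T† to qubit 1 on the control-|1⟩ pair (|10⟩, |11⟩).
T† = [[1, 0], [0, (1/√2 - (1/√2)i)]].
With a = amp(|10⟩) = -0.9113 and b = amp(|11⟩) = 0.352:
new amp(|10⟩) = (1)·a = -0.9113
new amp(|11⟩) = (1/√2 - (1/√2)i)·b = (0.2489 - 0.2489i)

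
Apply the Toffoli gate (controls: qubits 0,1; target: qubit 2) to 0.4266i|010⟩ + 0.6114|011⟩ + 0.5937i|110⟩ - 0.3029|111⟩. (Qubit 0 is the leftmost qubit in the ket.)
0.4266i|010⟩ + 0.6114|011⟩ - 0.3029|110⟩ + 0.5937i|111⟩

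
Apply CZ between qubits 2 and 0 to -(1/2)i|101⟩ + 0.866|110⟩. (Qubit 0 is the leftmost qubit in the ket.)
(1/2)i|101⟩ + 0.866|110⟩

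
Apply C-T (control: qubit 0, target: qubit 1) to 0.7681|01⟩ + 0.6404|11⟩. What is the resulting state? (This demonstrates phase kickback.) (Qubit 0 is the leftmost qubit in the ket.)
0.7681|01⟩ + (0.4528 + 0.4528i)|11⟩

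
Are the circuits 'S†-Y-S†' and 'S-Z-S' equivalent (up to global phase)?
No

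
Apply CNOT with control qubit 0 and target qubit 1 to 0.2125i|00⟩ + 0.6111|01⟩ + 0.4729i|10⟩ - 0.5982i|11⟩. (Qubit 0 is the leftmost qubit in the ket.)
0.2125i|00⟩ + 0.6111|01⟩ - 0.5982i|10⟩ + 0.4729i|11⟩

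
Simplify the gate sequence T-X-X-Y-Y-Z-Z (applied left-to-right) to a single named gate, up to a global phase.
T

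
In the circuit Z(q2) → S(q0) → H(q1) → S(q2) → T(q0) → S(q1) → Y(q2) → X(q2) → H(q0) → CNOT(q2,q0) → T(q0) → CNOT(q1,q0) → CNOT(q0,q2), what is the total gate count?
13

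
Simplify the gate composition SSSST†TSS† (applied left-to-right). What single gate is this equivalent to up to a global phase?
I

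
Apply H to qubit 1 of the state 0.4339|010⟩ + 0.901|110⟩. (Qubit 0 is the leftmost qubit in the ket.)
0.3068|000⟩ - 0.3068|010⟩ + 0.6371|100⟩ - 0.6371|110⟩

H on qubit 1 mixes each pair of kets that differ only in qubit 1: amplitudes (a, b) of (|…0…⟩, |…1…⟩) become ((a + b)/√2, (a − b)/√2). Kets absent from the input have amplitude 0.
(|000⟩, |010⟩): (a, b) = (0, 0.4339) → (0.3068, -0.3068)
(|100⟩, |110⟩): (a, b) = (0, 0.901) → (0.6371, -0.6371)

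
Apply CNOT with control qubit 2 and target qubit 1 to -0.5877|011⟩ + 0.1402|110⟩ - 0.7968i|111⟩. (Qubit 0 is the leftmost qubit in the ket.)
-0.5877|001⟩ - 0.7968i|101⟩ + 0.1402|110⟩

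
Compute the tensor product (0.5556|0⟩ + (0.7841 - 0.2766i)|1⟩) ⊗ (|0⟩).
0.5556|00⟩ + (0.7841 - 0.2766i)|10⟩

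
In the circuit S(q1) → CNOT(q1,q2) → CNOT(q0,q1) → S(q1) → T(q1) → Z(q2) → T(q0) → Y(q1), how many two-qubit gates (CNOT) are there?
2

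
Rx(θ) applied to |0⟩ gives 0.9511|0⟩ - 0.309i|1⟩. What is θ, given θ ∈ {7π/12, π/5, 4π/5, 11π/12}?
π/5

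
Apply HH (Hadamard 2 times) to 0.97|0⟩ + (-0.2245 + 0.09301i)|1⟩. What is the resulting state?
0.97|0⟩ + (-0.2245 + 0.09301i)|1⟩

H² = I, so an even number of Hadamards cancels: H^2 = I and the state is unchanged.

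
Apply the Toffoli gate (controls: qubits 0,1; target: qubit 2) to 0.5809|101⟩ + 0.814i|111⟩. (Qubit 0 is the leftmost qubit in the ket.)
0.5809|101⟩ + 0.814i|110⟩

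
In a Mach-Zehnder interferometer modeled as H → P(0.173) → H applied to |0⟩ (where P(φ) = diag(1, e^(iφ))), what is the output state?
(0.9925 + 0.08607i)|0⟩ + (0.007464 - 0.08607i)|1⟩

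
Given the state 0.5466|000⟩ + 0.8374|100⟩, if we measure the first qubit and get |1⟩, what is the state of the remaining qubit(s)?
|00⟩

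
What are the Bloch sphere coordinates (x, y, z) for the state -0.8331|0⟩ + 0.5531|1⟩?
(-0.9216, 0, 0.3881)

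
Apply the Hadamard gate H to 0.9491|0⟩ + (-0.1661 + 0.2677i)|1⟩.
(0.5537 + 0.1893i)|0⟩ + (0.7886 - 0.1893i)|1⟩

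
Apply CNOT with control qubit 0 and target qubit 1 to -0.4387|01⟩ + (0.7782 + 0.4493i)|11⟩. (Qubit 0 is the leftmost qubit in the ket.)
-0.4387|01⟩ + (0.7782 + 0.4493i)|10⟩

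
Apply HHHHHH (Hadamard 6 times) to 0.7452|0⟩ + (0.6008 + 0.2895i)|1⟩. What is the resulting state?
0.7452|0⟩ + (0.6008 + 0.2895i)|1⟩

H² = I, so an even number of Hadamards cancels: H^6 = I and the state is unchanged.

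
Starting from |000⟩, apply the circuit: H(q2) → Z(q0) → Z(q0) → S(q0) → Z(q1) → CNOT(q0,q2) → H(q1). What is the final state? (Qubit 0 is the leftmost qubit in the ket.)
1/2|000⟩ + 1/2|001⟩ + 1/2|010⟩ + 1/2|011⟩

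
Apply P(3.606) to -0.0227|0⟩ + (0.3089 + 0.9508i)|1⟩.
-0.0227|0⟩ + (0.1497 - 0.9885i)|1⟩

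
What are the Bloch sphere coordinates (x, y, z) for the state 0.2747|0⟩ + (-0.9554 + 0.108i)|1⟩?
(-0.5249, 0.05934, -0.849)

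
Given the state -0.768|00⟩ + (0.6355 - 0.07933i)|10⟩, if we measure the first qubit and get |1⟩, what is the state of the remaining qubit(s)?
(0.9923 - 0.1239i)|0⟩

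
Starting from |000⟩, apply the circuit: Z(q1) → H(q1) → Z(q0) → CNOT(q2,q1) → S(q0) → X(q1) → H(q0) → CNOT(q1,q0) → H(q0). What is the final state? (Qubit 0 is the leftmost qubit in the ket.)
1/√2|000⟩ + 1/√2|010⟩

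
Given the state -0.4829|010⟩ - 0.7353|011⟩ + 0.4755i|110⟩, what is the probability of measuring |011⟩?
0.5407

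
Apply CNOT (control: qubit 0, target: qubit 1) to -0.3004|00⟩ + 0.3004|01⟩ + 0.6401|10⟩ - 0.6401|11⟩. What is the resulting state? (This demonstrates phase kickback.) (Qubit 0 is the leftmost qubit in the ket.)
-0.3004|00⟩ + 0.3004|01⟩ - 0.6401|10⟩ + 0.6401|11⟩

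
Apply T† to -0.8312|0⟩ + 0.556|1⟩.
-0.8312|0⟩ + (0.3932 - 0.3932i)|1⟩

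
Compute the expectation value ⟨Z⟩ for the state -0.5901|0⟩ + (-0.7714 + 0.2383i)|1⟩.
-0.3036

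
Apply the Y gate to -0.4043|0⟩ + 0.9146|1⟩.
-0.9146i|0⟩ - 0.4043i|1⟩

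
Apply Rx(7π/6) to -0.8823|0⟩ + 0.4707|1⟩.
(0.2284 - 0.4547i)|0⟩ + (-0.1218 + 0.8522i)|1⟩

Rx(7π/6) = [[cos(θ/2), −i·sin(θ/2)], [−i·sin(θ/2), cos(θ/2)]]; θ = 7π/6, cos(θ/2) ≈ -0.258819, sin(θ/2) ≈ 0.965926.
With a = amp(|0⟩) = -0.8823 and b = amp(|1⟩) = 0.4707:
new amp(|0⟩) = (-0.258819)·a + (-0.965926i)·b = (0.2284 - 0.4547i)
new amp(|1⟩) = (-0.965926i)·a + (-0.258819)·b = (-0.1218 + 0.8522i)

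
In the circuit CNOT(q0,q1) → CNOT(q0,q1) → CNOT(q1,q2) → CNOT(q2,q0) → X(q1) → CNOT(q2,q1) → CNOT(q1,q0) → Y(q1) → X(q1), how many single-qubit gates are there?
3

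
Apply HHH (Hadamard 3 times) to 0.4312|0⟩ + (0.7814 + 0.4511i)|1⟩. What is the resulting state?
(0.8574 + 0.319i)|0⟩ + (-0.2476 - 0.319i)|1⟩

H² = I, so H^3 = H: a single Hadamard. With (a, b) = (0.4312, (0.7814 + 0.4511i)), H gives ((a + b)/√2, (a − b)/√2) = ((0.8574 + 0.319i), (-0.2476 - 0.319i)).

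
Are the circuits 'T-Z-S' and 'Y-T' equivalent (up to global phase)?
No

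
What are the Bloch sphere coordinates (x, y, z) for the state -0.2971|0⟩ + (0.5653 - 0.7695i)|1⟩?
(-0.3359, 0.4572, -0.8234)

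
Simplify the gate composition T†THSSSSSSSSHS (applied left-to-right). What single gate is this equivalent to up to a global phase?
S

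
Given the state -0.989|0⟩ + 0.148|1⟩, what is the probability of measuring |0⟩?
0.9781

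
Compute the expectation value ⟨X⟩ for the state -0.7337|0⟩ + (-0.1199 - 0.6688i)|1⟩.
0.1759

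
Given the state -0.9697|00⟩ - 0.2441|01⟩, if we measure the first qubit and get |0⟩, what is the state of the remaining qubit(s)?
-0.9697|0⟩ - 0.2441|1⟩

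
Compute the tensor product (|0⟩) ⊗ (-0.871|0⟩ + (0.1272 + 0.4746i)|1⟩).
-0.871|00⟩ + (0.1272 + 0.4746i)|01⟩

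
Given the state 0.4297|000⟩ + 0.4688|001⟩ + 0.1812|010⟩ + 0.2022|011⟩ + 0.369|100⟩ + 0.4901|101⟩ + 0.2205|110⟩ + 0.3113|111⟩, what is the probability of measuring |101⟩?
0.2402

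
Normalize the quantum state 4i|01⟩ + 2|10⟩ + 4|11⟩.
0.6667i|01⟩ + 0.3333|10⟩ + 0.6667|11⟩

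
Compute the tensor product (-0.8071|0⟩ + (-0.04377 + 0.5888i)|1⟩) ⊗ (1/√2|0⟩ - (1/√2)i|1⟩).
-0.5707|00⟩ + 0.5707i|01⟩ + (-0.03095 + 0.4163i)|10⟩ + (0.4163 + 0.03095i)|11⟩

amp(|b₁b₂…⟩) = product of the factor amplitudes for bits b₁, b₂, …; only kets whose every factor amplitude is nonzero survive.
|00⟩: (-0.8071)(1/√2) = -0.5707
|01⟩: (-0.8071)(-(1/√2)i) = 0.5707i
|10⟩: (-0.04377 + 0.5888i)(1/√2) = (-0.03095 + 0.4163i)
|11⟩: (-0.04377 + 0.5888i)(-(1/√2)i) = (0.4163 + 0.03095i)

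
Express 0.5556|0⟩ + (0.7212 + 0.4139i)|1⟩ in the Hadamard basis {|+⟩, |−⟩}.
(0.9028 + 0.2927i)|+⟩ + (-0.1171 - 0.2927i)|−⟩

With |ψ⟩ = α|0⟩ + β|1⟩, the Hadamard-basis coefficients are ⟨+|ψ⟩ = (α + β)/√2 and ⟨−|ψ⟩ = (α − β)/√2.
Here α = 0.5556, β = (0.7212 + 0.4139i): (α + β)/√2 = (0.9028 + 0.2927i), (α − β)/√2 = (-0.1171 - 0.2927i).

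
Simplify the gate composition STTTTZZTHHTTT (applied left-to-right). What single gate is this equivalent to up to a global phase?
S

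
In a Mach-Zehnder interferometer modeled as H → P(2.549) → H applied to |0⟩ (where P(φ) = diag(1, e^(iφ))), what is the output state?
(0.08525 + 0.2793i)|0⟩ + (0.9147 - 0.2793i)|1⟩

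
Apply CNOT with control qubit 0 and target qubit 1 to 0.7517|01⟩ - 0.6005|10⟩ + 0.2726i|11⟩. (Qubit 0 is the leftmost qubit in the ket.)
0.7517|01⟩ + 0.2726i|10⟩ - 0.6005|11⟩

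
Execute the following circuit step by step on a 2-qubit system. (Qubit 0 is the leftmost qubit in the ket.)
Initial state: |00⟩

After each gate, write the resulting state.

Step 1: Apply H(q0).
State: 1/√2|00⟩ + 1/√2|10⟩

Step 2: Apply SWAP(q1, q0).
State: 1/√2|00⟩ + 1/√2|01⟩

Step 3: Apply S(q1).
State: 1/√2|00⟩ + (1/√2)i|01⟩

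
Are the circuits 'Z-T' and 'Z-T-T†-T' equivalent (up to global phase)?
Yes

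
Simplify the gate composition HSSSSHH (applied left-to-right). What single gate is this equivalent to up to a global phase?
H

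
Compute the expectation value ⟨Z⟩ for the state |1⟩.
-1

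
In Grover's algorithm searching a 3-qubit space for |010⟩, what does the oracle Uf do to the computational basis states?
Uf|x⟩ = -|x⟩ if x = 010, else |x⟩ (phase flip on target)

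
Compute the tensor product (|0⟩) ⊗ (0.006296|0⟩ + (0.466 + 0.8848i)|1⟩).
0.006296|00⟩ + (0.466 + 0.8848i)|01⟩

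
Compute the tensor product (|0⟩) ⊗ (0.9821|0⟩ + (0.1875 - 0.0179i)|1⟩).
0.9821|00⟩ + (0.1875 - 0.0179i)|01⟩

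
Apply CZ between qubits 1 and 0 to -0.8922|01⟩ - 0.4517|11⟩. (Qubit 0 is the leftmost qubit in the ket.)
-0.8922|01⟩ + 0.4517|11⟩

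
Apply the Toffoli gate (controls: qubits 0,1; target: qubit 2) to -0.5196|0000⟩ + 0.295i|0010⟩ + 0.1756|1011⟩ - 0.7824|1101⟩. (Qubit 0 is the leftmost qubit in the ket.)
-0.5196|0000⟩ + 0.295i|0010⟩ + 0.1756|1011⟩ - 0.7824|1111⟩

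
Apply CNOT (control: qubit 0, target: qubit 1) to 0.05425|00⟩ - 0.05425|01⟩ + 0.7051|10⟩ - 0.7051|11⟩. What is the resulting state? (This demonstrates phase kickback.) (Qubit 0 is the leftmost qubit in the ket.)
0.05425|00⟩ - 0.05425|01⟩ - 0.7051|10⟩ + 0.7051|11⟩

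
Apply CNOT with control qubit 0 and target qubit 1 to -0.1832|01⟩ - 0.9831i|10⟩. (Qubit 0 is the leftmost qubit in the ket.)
-0.1832|01⟩ - 0.9831i|11⟩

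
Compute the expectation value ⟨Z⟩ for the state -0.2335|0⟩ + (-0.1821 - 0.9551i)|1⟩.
-0.8909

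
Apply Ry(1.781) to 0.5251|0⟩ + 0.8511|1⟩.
-0.3313|0⟩ + 0.9436|1⟩

Ry(1.781) = [[cos(θ/2), −sin(θ/2)], [sin(θ/2), cos(θ/2)]]; θ = 1.781, cos(θ/2) ≈ 0.629023, sin(θ/2) ≈ 0.777386.
With a = amp(|0⟩) = 0.5251 and b = amp(|1⟩) = 0.8511:
new amp(|0⟩) = (0.629023)·a + (-0.777386)·b = -0.3313
new amp(|1⟩) = (0.777386)·a + (0.629023)·b = 0.9436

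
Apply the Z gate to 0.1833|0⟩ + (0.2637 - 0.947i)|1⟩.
0.1833|0⟩ + (-0.2637 + 0.947i)|1⟩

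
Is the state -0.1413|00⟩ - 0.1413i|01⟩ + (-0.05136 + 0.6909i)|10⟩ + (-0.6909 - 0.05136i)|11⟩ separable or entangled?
Separable

Writing the state as a|00⟩ + b|01⟩ + c|10⟩ + d|11⟩, it is a product state iff ad − bc = 0.
Here (a, b, c, d) = (-0.1413, -0.1413i, (-0.05136 + 0.6909i), (-0.6909 - 0.05136i)): ad − bc = (-0.1413)(-0.6909 - 0.05136i) − (-0.1413i)(-0.05136 + 0.6909i) = 0, so the state is separable.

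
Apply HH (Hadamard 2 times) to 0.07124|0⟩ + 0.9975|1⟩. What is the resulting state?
0.07124|0⟩ + 0.9975|1⟩

H² = I, so an even number of Hadamards cancels: H^2 = I and the state is unchanged.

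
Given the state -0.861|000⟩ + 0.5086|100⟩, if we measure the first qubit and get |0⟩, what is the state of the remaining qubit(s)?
-|00⟩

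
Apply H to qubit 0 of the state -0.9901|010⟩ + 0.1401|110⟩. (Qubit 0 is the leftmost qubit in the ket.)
-0.601|010⟩ - 0.7992|110⟩

H on qubit 0 mixes each pair of kets that differ only in qubit 0: amplitudes (a, b) of (|…0…⟩, |…1…⟩) become ((a + b)/√2, (a − b)/√2). Kets absent from the input have amplitude 0.
(|010⟩, |110⟩): (a, b) = (-0.9901, 0.1401) → (-0.601, -0.7992)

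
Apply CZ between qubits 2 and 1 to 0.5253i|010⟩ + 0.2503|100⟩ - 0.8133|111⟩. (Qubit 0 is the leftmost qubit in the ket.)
0.5253i|010⟩ + 0.2503|100⟩ + 0.8133|111⟩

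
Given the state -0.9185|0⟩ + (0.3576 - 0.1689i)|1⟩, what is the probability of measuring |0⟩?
0.8436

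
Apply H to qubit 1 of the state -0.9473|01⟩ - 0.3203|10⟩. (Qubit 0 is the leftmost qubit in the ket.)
-0.6698|00⟩ + 0.6698|01⟩ - 0.2265|10⟩ - 0.2265|11⟩

H on qubit 1 mixes each pair of kets that differ only in qubit 1: amplitudes (a, b) of (|…0…⟩, |…1…⟩) become ((a + b)/√2, (a − b)/√2). Kets absent from the input have amplitude 0.
(|00⟩, |01⟩): (a, b) = (0, -0.9473) → (-0.6698, 0.6698)
(|10⟩, |11⟩): (a, b) = (-0.3203, 0) → (-0.2265, -0.2265)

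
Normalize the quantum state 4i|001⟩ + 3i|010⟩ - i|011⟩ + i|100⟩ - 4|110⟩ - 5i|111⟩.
0.4851i|001⟩ + 0.3638i|010⟩ - 0.1213i|011⟩ + 0.1213i|100⟩ - 0.4851|110⟩ - 0.6063i|111⟩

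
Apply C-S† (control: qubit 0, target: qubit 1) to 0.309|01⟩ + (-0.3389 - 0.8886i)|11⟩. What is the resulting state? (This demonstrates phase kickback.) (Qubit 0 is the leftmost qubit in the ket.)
0.309|01⟩ + (-0.8886 + 0.3389i)|11⟩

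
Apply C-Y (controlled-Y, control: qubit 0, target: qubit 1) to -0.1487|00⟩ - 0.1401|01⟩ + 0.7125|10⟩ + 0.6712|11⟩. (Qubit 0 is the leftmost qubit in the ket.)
-0.1487|00⟩ - 0.1401|01⟩ - 0.6712i|10⟩ + 0.7125i|11⟩

C-Y leaves the control-|0⟩ kets |00⟩, |01⟩ unchanged and applies Y to qubit 1 on the control-|1⟩ pair (|10⟩, |11⟩).
Y = [[0, -i], [i, 0]].
With a = amp(|10⟩) = 0.7125 and b = amp(|11⟩) = 0.6712:
new amp(|10⟩) = (-i)·b = -0.6712i
new amp(|11⟩) = (i)·a = 0.7125i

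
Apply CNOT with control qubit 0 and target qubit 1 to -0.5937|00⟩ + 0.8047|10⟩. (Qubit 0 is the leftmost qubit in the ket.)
-0.5937|00⟩ + 0.8047|11⟩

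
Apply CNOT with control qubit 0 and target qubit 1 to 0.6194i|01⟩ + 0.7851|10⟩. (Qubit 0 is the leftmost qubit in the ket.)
0.6194i|01⟩ + 0.7851|11⟩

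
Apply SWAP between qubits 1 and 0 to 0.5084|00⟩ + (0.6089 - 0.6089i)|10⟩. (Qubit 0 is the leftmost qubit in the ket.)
0.5084|00⟩ + (0.6089 - 0.6089i)|01⟩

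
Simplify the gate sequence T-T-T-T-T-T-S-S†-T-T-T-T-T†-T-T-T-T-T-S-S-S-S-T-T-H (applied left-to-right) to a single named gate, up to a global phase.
H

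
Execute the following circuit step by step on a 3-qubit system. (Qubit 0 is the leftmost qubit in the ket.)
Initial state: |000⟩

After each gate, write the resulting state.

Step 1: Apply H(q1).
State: 1/√2|000⟩ + 1/√2|010⟩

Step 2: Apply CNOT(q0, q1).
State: 1/√2|000⟩ + 1/√2|010⟩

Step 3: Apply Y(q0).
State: (1/√2)i|100⟩ + (1/√2)i|110⟩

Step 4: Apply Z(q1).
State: (1/√2)i|100⟩ - (1/√2)i|110⟩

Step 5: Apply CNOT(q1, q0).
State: -(1/√2)i|010⟩ + (1/√2)i|100⟩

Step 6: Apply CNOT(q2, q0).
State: -(1/√2)i|010⟩ + (1/√2)i|100⟩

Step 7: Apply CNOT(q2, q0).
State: -(1/√2)i|010⟩ + (1/√2)i|100⟩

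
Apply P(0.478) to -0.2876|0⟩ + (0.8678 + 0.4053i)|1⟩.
-0.2876|0⟩ + (0.5841 + 0.7591i)|1⟩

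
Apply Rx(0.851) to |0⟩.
0.9108|0⟩ - 0.4128i|1⟩

Rx(0.851) = [[cos(θ/2), −i·sin(θ/2)], [−i·sin(θ/2), cos(θ/2)]]; θ = 0.851, cos(θ/2) ≈ 0.910832, sin(θ/2) ≈ 0.412776.
With a = amp(|0⟩) = 1 and b = amp(|1⟩) = 0:
new amp(|0⟩) = (0.910832)·a + (-0.412776i)·b = 0.9108
new amp(|1⟩) = (-0.412776i)·a + (0.910832)·b = -0.4128i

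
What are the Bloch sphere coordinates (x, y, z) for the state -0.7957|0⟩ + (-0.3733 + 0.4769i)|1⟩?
(0.5941, -0.7589, 0.2664)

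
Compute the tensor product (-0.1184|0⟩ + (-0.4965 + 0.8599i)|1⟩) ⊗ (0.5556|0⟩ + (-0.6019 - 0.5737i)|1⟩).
-0.06578|00⟩ + (0.07126 + 0.06793i)|01⟩ + (-0.2759 + 0.4778i)|10⟩ + (0.7922 - 0.2327i)|11⟩

amp(|b₁b₂…⟩) = product of the factor amplitudes for bits b₁, b₂, …; only kets whose every factor amplitude is nonzero survive.
|00⟩: (-0.1184)(0.5556) = -0.06578
|01⟩: (-0.1184)(-0.6019 - 0.5737i) = (0.07126 + 0.06793i)
|10⟩: (-0.4965 + 0.8599i)(0.5556) = (-0.2759 + 0.4778i)
|11⟩: (-0.4965 + 0.8599i)(-0.6019 - 0.5737i) = (0.7922 - 0.2327i)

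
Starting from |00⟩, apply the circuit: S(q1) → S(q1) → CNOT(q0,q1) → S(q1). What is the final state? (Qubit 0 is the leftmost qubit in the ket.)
|00⟩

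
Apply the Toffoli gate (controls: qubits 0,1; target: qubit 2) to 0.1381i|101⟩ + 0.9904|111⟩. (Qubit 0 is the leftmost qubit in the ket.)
0.1381i|101⟩ + 0.9904|110⟩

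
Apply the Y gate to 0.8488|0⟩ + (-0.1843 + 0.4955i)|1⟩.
(0.4955 + 0.1843i)|0⟩ + 0.8488i|1⟩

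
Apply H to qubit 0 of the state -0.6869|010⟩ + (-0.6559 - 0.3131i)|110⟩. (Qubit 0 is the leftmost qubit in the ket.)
(-0.9495 - 0.2214i)|010⟩ + (-0.02192 + 0.2214i)|110⟩

H on qubit 0 mixes each pair of kets that differ only in qubit 0: amplitudes (a, b) of (|…0…⟩, |…1…⟩) become ((a + b)/√2, (a − b)/√2). Kets absent from the input have amplitude 0.
(|010⟩, |110⟩): (a, b) = (-0.6869, (-0.6559 - 0.3131i)) → ((-0.9495 - 0.2214i), (-0.02192 + 0.2214i))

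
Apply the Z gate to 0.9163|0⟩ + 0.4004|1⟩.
0.9163|0⟩ - 0.4004|1⟩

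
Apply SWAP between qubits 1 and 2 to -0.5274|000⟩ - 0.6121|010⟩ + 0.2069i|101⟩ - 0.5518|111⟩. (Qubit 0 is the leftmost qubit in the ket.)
-0.5274|000⟩ - 0.6121|001⟩ + 0.2069i|110⟩ - 0.5518|111⟩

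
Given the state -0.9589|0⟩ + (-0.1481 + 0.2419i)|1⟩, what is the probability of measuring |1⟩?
0.08045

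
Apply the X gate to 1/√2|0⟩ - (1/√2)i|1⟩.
-(1/√2)i|0⟩ + 1/√2|1⟩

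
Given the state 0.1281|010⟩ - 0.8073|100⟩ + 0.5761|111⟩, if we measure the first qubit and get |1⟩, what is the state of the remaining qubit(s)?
-0.814|00⟩ + 0.5809|11⟩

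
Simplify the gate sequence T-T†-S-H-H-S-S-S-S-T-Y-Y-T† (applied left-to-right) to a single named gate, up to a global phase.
S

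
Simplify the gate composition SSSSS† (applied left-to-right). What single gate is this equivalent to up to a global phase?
S†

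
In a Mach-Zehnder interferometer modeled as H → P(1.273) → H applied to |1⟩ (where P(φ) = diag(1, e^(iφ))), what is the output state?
(0.3533 - 0.478i)|0⟩ + (0.6467 + 0.478i)|1⟩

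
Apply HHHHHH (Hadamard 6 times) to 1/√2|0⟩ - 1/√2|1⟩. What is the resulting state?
1/√2|0⟩ - 1/√2|1⟩

H² = I, so an even number of Hadamards cancels: H^6 = I and the state is unchanged.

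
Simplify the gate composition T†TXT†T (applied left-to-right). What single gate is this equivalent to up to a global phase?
X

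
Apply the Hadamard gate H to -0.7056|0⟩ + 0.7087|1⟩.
0.002192|0⟩ - |1⟩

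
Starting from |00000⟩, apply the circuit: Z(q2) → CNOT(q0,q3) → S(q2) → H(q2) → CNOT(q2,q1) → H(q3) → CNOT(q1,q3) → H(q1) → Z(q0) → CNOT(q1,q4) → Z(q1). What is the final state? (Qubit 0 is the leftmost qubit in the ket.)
1/√8|00000⟩ + 1/√8|00010⟩ + 1/√8|00100⟩ + 1/√8|00110⟩ - 1/√8|01001⟩ - 1/√8|01011⟩ + 1/√8|01101⟩ + 1/√8|01111⟩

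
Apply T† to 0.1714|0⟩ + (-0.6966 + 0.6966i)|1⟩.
0.1714|0⟩ + 0.9851i|1⟩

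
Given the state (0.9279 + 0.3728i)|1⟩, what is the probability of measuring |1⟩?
1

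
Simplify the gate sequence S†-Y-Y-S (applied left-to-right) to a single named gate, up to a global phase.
I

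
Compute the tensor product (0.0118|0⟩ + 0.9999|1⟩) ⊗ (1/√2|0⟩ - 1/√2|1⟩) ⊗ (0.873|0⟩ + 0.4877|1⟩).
0.007284|000⟩ + 0.004069|001⟩ - 0.007284|010⟩ - 0.004069|011⟩ + 0.6172|100⟩ + 0.3448|101⟩ - 0.6172|110⟩ - 0.3448|111⟩

amp(|b₁b₂…⟩) = product of the factor amplitudes for bits b₁, b₂, …; only kets whose every factor amplitude is nonzero survive.
|000⟩: (0.0118)(1/√2)(0.873) = 0.007284
|001⟩: (0.0118)(1/√2)(0.4877) = 0.004069
|010⟩: (0.0118)(-1/√2)(0.873) = -0.007284
|011⟩: (0.0118)(-1/√2)(0.4877) = -0.004069
|100⟩: (0.9999)(1/√2)(0.873) = 0.6172
|101⟩: (0.9999)(1/√2)(0.4877) = 0.3448
|110⟩: (0.9999)(-1/√2)(0.873) = -0.6172
|111⟩: (0.9999)(-1/√2)(0.4877) = -0.3448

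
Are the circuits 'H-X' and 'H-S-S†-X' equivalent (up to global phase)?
Yes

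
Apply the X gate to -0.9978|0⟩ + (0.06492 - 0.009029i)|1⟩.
(0.06492 - 0.009029i)|0⟩ - 0.9978|1⟩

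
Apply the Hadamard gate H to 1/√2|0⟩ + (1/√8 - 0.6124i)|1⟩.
(0.75 - 0.433i)|0⟩ + (0.25 + 0.433i)|1⟩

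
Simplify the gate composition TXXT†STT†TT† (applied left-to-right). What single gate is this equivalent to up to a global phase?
S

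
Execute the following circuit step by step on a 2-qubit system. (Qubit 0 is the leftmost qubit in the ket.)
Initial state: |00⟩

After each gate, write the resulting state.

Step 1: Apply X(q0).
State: |10⟩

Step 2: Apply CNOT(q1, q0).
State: |10⟩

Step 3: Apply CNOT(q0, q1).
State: |11⟩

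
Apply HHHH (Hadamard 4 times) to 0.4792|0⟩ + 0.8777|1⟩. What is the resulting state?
0.4792|0⟩ + 0.8777|1⟩

H² = I, so an even number of Hadamards cancels: H^4 = I and the state is unchanged.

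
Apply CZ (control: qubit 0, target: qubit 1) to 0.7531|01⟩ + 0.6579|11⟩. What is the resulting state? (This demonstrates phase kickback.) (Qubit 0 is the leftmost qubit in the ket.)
0.7531|01⟩ - 0.6579|11⟩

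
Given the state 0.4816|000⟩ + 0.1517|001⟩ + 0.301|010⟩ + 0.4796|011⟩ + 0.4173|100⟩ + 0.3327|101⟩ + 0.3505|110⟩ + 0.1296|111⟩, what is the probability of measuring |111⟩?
0.0168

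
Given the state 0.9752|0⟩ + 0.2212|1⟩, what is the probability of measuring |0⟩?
0.951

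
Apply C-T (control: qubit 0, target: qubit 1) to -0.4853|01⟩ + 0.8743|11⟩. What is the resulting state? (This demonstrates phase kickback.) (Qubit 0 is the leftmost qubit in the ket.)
-0.4853|01⟩ + (0.6182 + 0.6182i)|11⟩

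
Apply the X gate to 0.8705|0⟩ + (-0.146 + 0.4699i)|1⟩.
(-0.146 + 0.4699i)|0⟩ + 0.8705|1⟩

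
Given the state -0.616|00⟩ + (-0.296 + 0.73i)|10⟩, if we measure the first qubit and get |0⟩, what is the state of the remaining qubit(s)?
-|0⟩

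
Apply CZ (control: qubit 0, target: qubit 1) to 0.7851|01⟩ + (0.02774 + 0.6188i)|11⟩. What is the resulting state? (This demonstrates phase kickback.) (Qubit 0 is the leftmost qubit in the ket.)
0.7851|01⟩ + (-0.02774 - 0.6188i)|11⟩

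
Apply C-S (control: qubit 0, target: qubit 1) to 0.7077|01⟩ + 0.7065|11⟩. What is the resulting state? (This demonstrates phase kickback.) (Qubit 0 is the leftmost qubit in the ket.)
0.7077|01⟩ + 0.7065i|11⟩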